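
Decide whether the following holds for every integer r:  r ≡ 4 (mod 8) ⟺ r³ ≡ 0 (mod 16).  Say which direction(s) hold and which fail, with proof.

Forward direction. Suppose r ≡ 4 (mod 8). Working modulo 16, r ∈ {4, 12}; for each such r, r³ ≡ 0 (mod 16).

Converse. This fails: take r = 0. Then 0³ = 0 ≡ 0 (mod 16), yet 0 ≡ 0 (mod 8), not 4.

Not equivalent: only (⇒) holds.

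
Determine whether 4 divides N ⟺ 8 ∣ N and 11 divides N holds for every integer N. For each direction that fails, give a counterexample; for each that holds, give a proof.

[⇒] This fails: take N = 4. Certainly 4 ∣ 4, but 8 ∤ 4.

[⇐] Suppose 8 ∣ N and 11 ∣ N. Any common multiple of 8 and 11 is a multiple of their lcm; here gcd(8, 11) = 1, so lcm(8, 11) = 8·11 = 88, so 88 ∣ N. Since 4 ∣ 88, it follows that 4 ∣ N.

Not equivalent: only (⇐) holds.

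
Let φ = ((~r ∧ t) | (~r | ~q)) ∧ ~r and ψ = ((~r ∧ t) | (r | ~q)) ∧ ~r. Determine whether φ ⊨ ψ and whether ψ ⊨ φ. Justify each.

Only the reverse direction holds.

(⟹) This fails. Under q = T, r = F, t = F, the left side is true but the right side is false.

(⟸) Assume the antecedent. If q is true, the antecedent forces (q = T, r = F, t = T), and ((~r ∧ t) | (~r | ~q)) ∧ ~r holds there. If q is false, the antecedent forces (q = F, r = F, t = F) or (q = F, r = F, t = T), and ((~r ∧ t) | (~r | ~q)) ∧ ~r holds there. Either way ((~r ∧ t) | (~r | ~q)) ∧ ~r holds.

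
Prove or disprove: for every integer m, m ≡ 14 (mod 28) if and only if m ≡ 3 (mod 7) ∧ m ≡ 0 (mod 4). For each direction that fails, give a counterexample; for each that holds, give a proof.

Both directions fail.

Forward direction. This fails: m = 14 gives 14 ≡ 14 (mod 28) but 14 ≡ 0 (mod 7), so the conjunction on the right does not hold.

Converse. This fails: m = 24 satisfies both congruences on the right (24 ≡ 3 mod 7 and 24 ≡ 0 mod 4) yet 24 ≡ 24 (mod 28), not 14.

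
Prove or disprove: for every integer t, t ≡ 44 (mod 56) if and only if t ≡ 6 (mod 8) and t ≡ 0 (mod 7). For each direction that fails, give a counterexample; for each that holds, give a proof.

(⇒) fails and (⇐) fails.

(⇒) This fails: t = 44 gives 44 ≡ 44 (mod 56) but 44 ≡ 4 (mod 8), so the conjunction on the right does not hold.

(⇐) This fails: t = 14 satisfies both congruences on the right (14 ≡ 6 mod 8 and 14 ≡ 0 mod 7) yet 14 ≡ 14 (mod 56), not 44.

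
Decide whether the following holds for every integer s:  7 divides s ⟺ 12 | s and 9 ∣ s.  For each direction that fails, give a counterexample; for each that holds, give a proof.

(⇒) This fails: take s = 7. Certainly 7 ∣ 7, but 12 ∤ 7.

(⇐) This fails: take s = 36. Both 12 ∣ 36 and 9 ∣ 36, yet 36 is not a multiple of 7 (since 36 = 5·7 + 1), so 7 ∤ 36.

Both directions fail.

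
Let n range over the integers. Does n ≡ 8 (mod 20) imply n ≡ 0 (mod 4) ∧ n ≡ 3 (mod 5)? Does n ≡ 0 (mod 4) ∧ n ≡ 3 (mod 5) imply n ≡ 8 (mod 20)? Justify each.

Converse. If n ≡ 0 (mod 4) and n ≡ 3 (mod 5), then by the Chinese remainder theorem n ≡ 8 (mod 20). This is exactly n ≡ 8 (mod 20).

Forward direction. Suppose n ≡ 8 (mod 20); write n = 20j + 8. Since 4 ∣ 20, reducing mod 4 gives n ≡ 8 ≡ 0 (mod 4); since 5 ∣ 20, reducing mod 5 gives n ≡ 8 ≡ 3 (mod 5).

Equivalent; both directions hold.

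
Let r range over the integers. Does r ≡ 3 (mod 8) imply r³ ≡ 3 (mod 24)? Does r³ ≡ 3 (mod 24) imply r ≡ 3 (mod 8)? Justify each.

Forward direction. This fails: take r = 11. Then 11 ≡ 3 (mod 8), but 11³ = 1331 ≡ 11 (mod 24), not 3.

Converse. The residues r modulo 24 with r³ ≡ 3 (mod 24) are exactly {3}, and each is ≡ 3 (mod 8).

Only the reverse direction holds.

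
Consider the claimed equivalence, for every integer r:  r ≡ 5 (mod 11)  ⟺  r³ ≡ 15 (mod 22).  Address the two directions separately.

Not equivalent: only (⇐) holds.

(⟸) The residues r modulo 22 with r³ ≡ 15 (mod 22) are exactly {5}, and each is ≡ 5 (mod 11).

(⟹) This fails: take r = 16. Then 16 ≡ 5 (mod 11), but 16³ = 4096 ≡ 4 (mod 22), not 15.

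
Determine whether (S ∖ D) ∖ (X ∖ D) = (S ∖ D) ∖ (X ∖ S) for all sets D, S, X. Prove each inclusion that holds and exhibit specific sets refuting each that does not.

Forward inclusion. Let x ∈ (S ∖ D) ∖ (X ∖ D). Then x ∈ S and x ∉ D, X, from which x ∈ (S ∖ D) ∖ (X ∖ S).

Reverse inclusion. This inclusion fails. Take D = ∅, S = {1}, X = {1}; then 1 ∈ (S ∖ D) ∖ (X ∖ S) but 1 ∉ (S ∖ D) ∖ (X ∖ D).

(⊆) holds; (⊇) fails.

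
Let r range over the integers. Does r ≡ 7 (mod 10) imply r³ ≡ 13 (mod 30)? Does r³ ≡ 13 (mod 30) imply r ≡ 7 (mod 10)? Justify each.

Not equivalent: only (⇐) holds.

(→) This fails: take r = 17. Then 17 ≡ 7 (mod 10), but 17³ = 4913 ≡ 23 (mod 30), not 13.

(←) Conversely, the residues r modulo 30 with r³ ≡ 13 (mod 30) are exactly {7}, and each is ≡ 7 (mod 10).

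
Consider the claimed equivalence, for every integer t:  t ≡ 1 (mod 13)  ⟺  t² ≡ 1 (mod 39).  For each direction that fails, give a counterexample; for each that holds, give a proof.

(⟹) This fails: take t = 27. Then 27 ≡ 1 (mod 13), but 27² = 729 ≡ 27 (mod 39), not 1.

(⟸) This fails: take t = 25. Then 25² = 625 ≡ 1 (mod 39), yet 25 ≡ 12 (mod 13), not 1.

Neither implication holds.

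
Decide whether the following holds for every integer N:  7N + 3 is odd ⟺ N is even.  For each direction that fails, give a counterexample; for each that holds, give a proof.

Both directions hold; the statement is true.

(→) Suppose 7N + 3 is odd. Since 7 is odd, 7N and N have the same parity, so 7N + 3 ≡ N + 3 (mod 2). As 3 is odd, 7N + 3 is odd exactly when N is even. Thus N is even.

(←) Conversely, suppose N is even; write N = 2j. Then 7N + 3 = 7·(2j) + 3 = 2·7j + 3, which is odd.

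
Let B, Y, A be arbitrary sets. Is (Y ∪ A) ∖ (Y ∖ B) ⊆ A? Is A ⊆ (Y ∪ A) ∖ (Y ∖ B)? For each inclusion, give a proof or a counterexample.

(⟹) This inclusion fails. Take B = {1}, Y = {1}, A = ∅; then 1 ∈ (Y ∪ A) ∖ (Y ∖ B) but 1 ∉ A.

(⟸) This inclusion fails. Take B = ∅, Y = {1}, A = {1}; then 1 ∈ A but 1 ∉ (Y ∪ A) ∖ (Y ∖ B).

Both inclusions fail.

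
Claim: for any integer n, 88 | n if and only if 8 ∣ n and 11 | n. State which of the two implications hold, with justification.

Both implications hold.

(←) Suppose 8 ∣ n and 11 ∣ n. Any common multiple of 8 and 11 is a multiple of their lcm; here gcd(8, 11) = 1, so lcm(8, 11) = 8·11 = 88, so 88 ∣ n.

(→) If 88 ∣ n, write n = 88q. Since 88 = 11·8, n = 8·(11q), so 8 ∣ n; and since 88 = 8·11, n = 11·(8q), so 11 ∣ n.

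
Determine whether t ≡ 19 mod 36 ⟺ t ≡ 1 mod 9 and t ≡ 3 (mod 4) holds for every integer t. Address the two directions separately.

(⇒) Suppose t ≡ 19 (mod 36); write t = 36j + 19. Since 9 ∣ 36, reducing mod 9 gives t ≡ 19 ≡ 1 (mod 9); since 4 ∣ 36, reducing mod 4 gives t ≡ 19 ≡ 3 (mod 4).

(⇐) Conversely, if t ≡ 1 (mod 9) and t ≡ 3 (mod 4), then by the Chinese remainder theorem t ≡ 19 (mod 36). This is exactly t ≡ 19 (mod 36).

Equivalent; both directions hold.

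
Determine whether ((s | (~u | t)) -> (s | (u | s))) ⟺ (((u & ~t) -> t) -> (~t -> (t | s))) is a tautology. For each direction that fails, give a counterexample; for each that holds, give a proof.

(⟹) Assume the antecedent. If u is true, the consequent reduces to true regardless of the other variables. If u is false, the antecedent forces (u = F, t = F, s = T) or (u = F, t = T, s = T), and the consequent holds there. Either way the consequent holds.

(⟸) This fails. Under u = F, t = T, s = F, the left side is false but the right side is true.

Only the forward implication holds.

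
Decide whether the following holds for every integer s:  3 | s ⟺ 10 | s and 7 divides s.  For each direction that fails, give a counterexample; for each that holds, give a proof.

Neither implication holds.

[⇒] This fails: take s = 3. Certainly 3 ∣ 3, but 10 ∤ 3.

[⇐] This fails: take s = 70. Both 10 ∣ 70 and 7 ∣ 70, yet 70 is not a multiple of 3 (since 70 = 23·3 + 1), so 3 ∤ 70.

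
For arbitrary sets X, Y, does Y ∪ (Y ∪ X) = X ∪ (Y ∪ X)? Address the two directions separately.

Forward inclusion. Let x ∈ Y ∪ (Y ∪ X). Then either x ∈ X and x ∉ Y; or x ∈ Y and x ∉ X; or x ∈ X ∩ Y. In each case x ∈ X ∪ (Y ∪ X), so Y ∪ (Y ∪ X) ⊆ X ∪ (Y ∪ X).

Reverse inclusion. Let x ∈ X ∪ (Y ∪ X). Then either x ∈ X and x ∉ Y; or x ∈ Y and x ∉ X; or x ∈ X ∩ Y. In each case x ∈ Y ∪ (Y ∪ X), so X ∪ (Y ∪ X) ⊆ Y ∪ (Y ∪ X).

Both inclusions hold; the sets are equal.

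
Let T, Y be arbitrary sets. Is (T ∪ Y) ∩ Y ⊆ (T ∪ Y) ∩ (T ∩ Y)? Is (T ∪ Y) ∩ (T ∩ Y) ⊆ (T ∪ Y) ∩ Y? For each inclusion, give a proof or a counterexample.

(⊆) This inclusion fails. Take T = ∅, Y = {1}; then 1 ∈ (T ∪ Y) ∩ Y but 1 ∉ (T ∪ Y) ∩ (T ∩ Y).

(⊇) Let x ∈ (T ∪ Y) ∩ (T ∩ Y). Then x ∈ T ∩ Y, from which x ∈ (T ∪ Y) ∩ Y.

Only the reverse inclusion holds.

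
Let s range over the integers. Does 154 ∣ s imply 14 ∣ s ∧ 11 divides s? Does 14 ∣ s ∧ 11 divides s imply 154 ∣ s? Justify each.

Converse. Suppose 14 ∣ s and 11 ∣ s. Any common multiple of 14 and 11 is a multiple of their lcm; here gcd(14, 11) = 1, so lcm(14, 11) = 14·11 = 154, so 154 ∣ s.

Forward direction. If 154 ∣ s, write s = 154q. Since 154 = 11·14, s = 14·(11q), so 14 ∣ s; and since 154 = 14·11, s = 11·(14q), so 11 ∣ s.

Both directions hold; the statement is true.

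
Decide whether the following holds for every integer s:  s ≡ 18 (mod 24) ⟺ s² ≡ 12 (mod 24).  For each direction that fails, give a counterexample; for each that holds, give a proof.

(⇒) holds; (⇐) fails.

(⇒) Suppose s ≡ 18 (mod 24). Write s = 24j + 18. Then (24j + 18)² = 576j² + 864j + 324 = 24(24j² + 36j + 13) + 12, so s² ≡ 12 (mod 24).

(⇐) This fails: take s = 6. Then 6² = 36 ≡ 12 (mod 24), yet 6 ≡ 6 (mod 24), not 18.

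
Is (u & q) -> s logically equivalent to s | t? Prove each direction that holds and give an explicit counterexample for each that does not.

Forward direction. This fails. Under q = F, t = F, u = F, s = F, the left side is true but the right side is false.

Converse. This fails. Under q = T, t = T, u = T, s = F, the left side is false but the right side is true.

Neither implication holds.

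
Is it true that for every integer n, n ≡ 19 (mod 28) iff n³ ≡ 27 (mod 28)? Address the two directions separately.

Forward direction. Suppose n ≡ 19 (mod 28). Write n = 28j + 19. Then (28j + 19)³ = 21952j³ + 44688j² + 30324j + 6859 = 28(784j³ + 1596j² + 1083j + 244) + 27, so n³ ≡ 27 (mod 28).

Converse. This fails: take n = 3. Then 3³ = 27 ≡ 27 (mod 28), yet 3 ≡ 3 (mod 28), not 19.

The forward direction holds; the converse fails.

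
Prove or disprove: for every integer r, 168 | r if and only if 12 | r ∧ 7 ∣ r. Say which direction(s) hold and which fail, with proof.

(⇒) If 168 ∣ r, write r = 168q. Since 168 = 14·12, r = 12·(14q), so 12 ∣ r; and since 168 = 24·7, r = 7·(24q), so 7 ∣ r.

(⇐) This fails: take r = 84. Both 12 ∣ 84 and 7 ∣ 84, yet 84 is not a multiple of 168 (since 84 = 0·168 + 84), so 168 ∤ 84.

Only the forward implication holds.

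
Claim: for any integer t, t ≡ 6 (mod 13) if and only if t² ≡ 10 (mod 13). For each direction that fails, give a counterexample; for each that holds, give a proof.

(→) Suppose t ≡ 6 (mod 13). Write t = 13j + 6. Then (13j + 6)² = 169j² + 156j + 36 = 13(13j² + 12j + 2) + 10, so t² ≡ 10 (mod 13).

(←) This fails: take t = 7. Then 7² = 49 ≡ 10 (mod 13), yet 7 ≡ 7 (mod 13), not 6.

Only the forward direction holds.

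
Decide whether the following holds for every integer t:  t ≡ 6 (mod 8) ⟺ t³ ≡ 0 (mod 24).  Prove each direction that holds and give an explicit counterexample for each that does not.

Both directions fail.

(→) This fails: take t = 14. Then 14 ≡ 6 (mod 8), but 14³ = 2744 ≡ 8 (mod 24), not 0.

(←) This fails: take t = 0. Then 0³ = 0 ≡ 0 (mod 24), yet 0 ≡ 0 (mod 8), not 6.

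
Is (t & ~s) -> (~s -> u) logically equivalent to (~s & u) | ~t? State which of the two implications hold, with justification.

(⇒) fails; (⇐) holds.

[⇒] This fails. Under t = T, u = F, s = T, the left side is true but the right side is false.

[⇐] Assume the antecedent. If t is true, the antecedent forces (t = T, u = T, s = F), and (t & ~s) -> (~s -> u) holds there. If t is false, (t & ~s) -> (~s -> u) reduces to true regardless of the other variables. Either way (t & ~s) -> (~s -> u) holds.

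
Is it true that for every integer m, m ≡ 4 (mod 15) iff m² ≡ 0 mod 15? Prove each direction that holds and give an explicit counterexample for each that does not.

[⇒] This fails: take m = 4. Then 4 ≡ 4 (mod 15), but 4² = 16 ≡ 1 (mod 15), not 0.

[⇐] This fails: take m = 0. Then 0² = 0 ≡ 0 (mod 15), yet 0 ≡ 0 (mod 15), not 4.

(⇒) fails and (⇐) fails.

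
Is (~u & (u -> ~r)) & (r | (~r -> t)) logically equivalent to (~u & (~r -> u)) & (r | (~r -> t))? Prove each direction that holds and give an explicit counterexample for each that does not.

Only the reverse direction holds.

(⟸) Assume the antecedent. If r is true, the antecedent forces (r = T, t = F, u = F) or (r = T, t = T, u = F), and the consequent holds there. If r is false, the antecedent cannot hold. Either way the consequent holds.

(⟹) This fails. Under r = F, t = T, u = F, the left side is true but the right side is false.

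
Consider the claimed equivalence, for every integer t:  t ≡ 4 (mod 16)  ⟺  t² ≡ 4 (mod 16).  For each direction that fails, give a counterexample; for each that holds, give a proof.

Neither implication holds.

(⟹) This fails: take t = 4. Then 4 ≡ 4 (mod 16), but 4² = 16 ≡ 0 (mod 16), not 4.

(⟸) This fails: take t = 2. Then 2² = 4 ≡ 4 (mod 16), yet 2 ≡ 2 (mod 16), not 4.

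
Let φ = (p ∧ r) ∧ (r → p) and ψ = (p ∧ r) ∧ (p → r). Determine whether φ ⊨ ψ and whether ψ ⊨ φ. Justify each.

Both directions hold.

(←) Assume the antecedent. If r is true, the antecedent forces (r = T, p = T), and (p ∧ r) ∧ (r → p) holds there. If r is false, the antecedent cannot hold. Either way (p ∧ r) ∧ (r → p) holds.

(→) Assume the antecedent. If r is true, the antecedent forces (r = T, p = T), and (p ∧ r) ∧ (p → r) holds there. If r is false, the antecedent cannot hold. Either way (p ∧ r) ∧ (p → r) holds.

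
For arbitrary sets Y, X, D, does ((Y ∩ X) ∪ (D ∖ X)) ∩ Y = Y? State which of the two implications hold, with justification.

(⊆) Let x ∈ ((Y ∩ X) ∪ (D ∖ X)) ∩ Y. Then either x ∈ Y ∩ X and x ∉ D; or x ∈ Y ∩ D and x ∉ X; or x ∈ Y ∩ X ∩ D. In each case x ∈ Y, so ((Y ∩ X) ∪ (D ∖ X)) ∩ Y ⊆ Y.

(⊇) This inclusion fails. Take Y = {1}, X = ∅, D = ∅; then 1 ∈ Y but 1 ∉ ((Y ∩ X) ∪ (D ∖ X)) ∩ Y.

The sets are not equal: only the forward inclusion holds.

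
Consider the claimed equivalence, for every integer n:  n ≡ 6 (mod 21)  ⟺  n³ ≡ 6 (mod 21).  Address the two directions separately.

Converse. This fails: take n = 3. Then 3³ = 27 ≡ 6 (mod 21), yet 3 ≡ 3 (mod 21), not 6.

Forward direction. Suppose n ≡ 6 (mod 21). Write n = 21j + 6. Then (21j + 6)³ = 9261j³ + 7938j² + 2268j + 216 = 21(441j³ + 378j² + 108j + 10) + 6, so n³ ≡ 6 (mod 21).

Only the forward direction holds.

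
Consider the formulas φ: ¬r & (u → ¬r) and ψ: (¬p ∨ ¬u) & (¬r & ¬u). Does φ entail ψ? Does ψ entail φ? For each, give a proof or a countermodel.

The forward direction fails; the converse holds.

(⟸) Assume the antecedent. If p is true, the antecedent forces (p = T, u = F, r = F), and ¬r & (u → ¬r) holds there. If p is false, the antecedent forces (p = F, u = F, r = F), and ¬r & (u → ¬r) holds there. Either way ¬r & (u → ¬r) holds.

(⟹) This fails. Under p = F, u = T, r = F, the left side is true but the right side is false.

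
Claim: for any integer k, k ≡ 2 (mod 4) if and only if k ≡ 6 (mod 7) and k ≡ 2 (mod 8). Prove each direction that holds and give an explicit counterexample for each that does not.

(⇒) fails; (⇐) holds.

Converse. If k ≡ 6 (mod 7) and k ≡ 2 (mod 8), then by the Chinese remainder theorem k ≡ 34 (mod 56). Since 34 ≡ 2 (mod 4) and 4 ∣ 56, we get k ≡ 2 (mod 4).

Forward direction. This fails: k = 2 gives 2 ≡ 2 (mod 4) but 2 ≡ 2 (mod 7), so the conjunction on the right does not hold.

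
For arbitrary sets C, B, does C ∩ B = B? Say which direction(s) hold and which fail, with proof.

(⊆) holds; (⊇) fails.

Forward inclusion. Let x ∈ C ∩ B. Then x ∈ C ∩ B, from which x ∈ B.

Reverse inclusion. This inclusion fails. Take C = ∅, B = {1}; then 1 ∈ B but 1 ∉ C ∩ B.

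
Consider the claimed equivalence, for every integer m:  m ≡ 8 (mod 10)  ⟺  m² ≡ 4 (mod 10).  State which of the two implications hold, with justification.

Only the forward implication holds.

Forward direction. Suppose m ≡ 8 (mod 10). Write m = 10j + 8. Then (10j + 8)² = 100j² + 160j + 64 = 10(10j² + 16j + 6) + 4, so m² ≡ 4 (mod 10).

Converse. This fails: take m = 2. Then 2² = 4 ≡ 4 (mod 10), yet 2 ≡ 2 (mod 10), not 8.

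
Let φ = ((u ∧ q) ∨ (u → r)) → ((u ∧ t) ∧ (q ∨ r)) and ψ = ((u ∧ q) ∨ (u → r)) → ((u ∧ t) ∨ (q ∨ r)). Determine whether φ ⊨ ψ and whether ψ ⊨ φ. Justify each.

The forward direction holds; the converse fails.

Forward direction. Assume the antecedent. If u is true, the consequent reduces to true regardless of the other variables. If u is false, the antecedent cannot hold. Either way the consequent holds.

Converse. This fails. Under r = T, t = F, u = F, q = F, the left side is false but the right side is true.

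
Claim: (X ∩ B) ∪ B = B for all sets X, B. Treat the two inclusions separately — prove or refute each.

Forward inclusion. Let x ∈ (X ∩ B) ∪ B. Then either x ∈ B and x ∉ X; or x ∈ X ∩ B. In each case x ∈ B, so (X ∩ B) ∪ B ⊆ B.

Reverse inclusion. Let x ∈ B. Then either x ∈ B and x ∉ X; or x ∈ X ∩ B. In each case x ∈ (X ∩ B) ∪ B, so B ⊆ (X ∩ B) ∪ B.

Both inclusions hold.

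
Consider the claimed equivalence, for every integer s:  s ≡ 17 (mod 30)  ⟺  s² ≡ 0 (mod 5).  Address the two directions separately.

(⟹) This fails: take s = 17. Then 17 ≡ 17 (mod 30), but 17² = 289 ≡ 4 (mod 5), not 0.

(⟸) This fails: take s = 0. Then 0² = 0 ≡ 0 (mod 5), yet 0 ≡ 0 (mod 30), not 17.

Neither direction holds.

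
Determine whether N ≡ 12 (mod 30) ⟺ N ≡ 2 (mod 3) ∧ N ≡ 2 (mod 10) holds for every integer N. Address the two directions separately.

Neither implication holds.

(⟹) This fails: N = 12 gives 12 ≡ 12 (mod 30) but 12 ≡ 0 (mod 3), so the conjunction on the right does not hold.

(⟸) This fails: N = 2 satisfies both congruences on the right (2 ≡ 2 mod 3 and 2 ≡ 2 mod 10) yet 2 ≡ 2 (mod 30), not 12.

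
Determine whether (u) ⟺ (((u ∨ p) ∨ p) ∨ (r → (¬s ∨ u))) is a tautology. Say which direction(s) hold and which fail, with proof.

Not equivalent: only (⇒) holds.

Forward direction. Assume the antecedent. If u is true, ((u ∨ p) ∨ p) ∨ (r → (¬s ∨ u)) reduces to true regardless of the other variables. If u is false, the antecedent cannot hold. Either way ((u ∨ p) ∨ p) ∨ (r → (¬s ∨ u)) holds.

Converse. This fails. Under r = F, s = F, p = F, u = F, the left side is false but the right side is true.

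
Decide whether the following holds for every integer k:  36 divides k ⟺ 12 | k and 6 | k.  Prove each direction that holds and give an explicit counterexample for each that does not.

(⟹) If 36 ∣ k, write k = 36q. Since 36 = 3·12, k = 12·(3q), so 12 ∣ k; and since 36 = 6·6, k = 6·(6q), so 6 ∣ k.

(⟸) This fails: take k = 12. Both 12 ∣ 12 and 6 ∣ 12, yet 12 is not a multiple of 36 (since 12 = 0·36 + 12), so 36 ∤ 12.

Only the forward direction holds.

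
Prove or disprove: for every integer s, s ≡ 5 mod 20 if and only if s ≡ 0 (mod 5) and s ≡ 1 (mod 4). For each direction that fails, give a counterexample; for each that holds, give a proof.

(→) Suppose s ≡ 5 (mod 20); write s = 20j + 5. Since 5 ∣ 20, reducing mod 5 gives s ≡ 5 ≡ 0 (mod 5); since 4 ∣ 20, reducing mod 4 gives s ≡ 5 ≡ 1 (mod 4).

(←) Conversely, if s ≡ 0 (mod 5) and s ≡ 1 (mod 4), then by the Chinese remainder theorem s ≡ 5 (mod 20). This is exactly s ≡ 5 (mod 20).

Equivalent; both directions hold.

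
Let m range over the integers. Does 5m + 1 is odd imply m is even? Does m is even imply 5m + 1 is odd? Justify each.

Both implications hold.

(→) Suppose 5m + 1 is odd. Since 5 is odd, 5m and m have the same parity, so 5m + 1 ≡ m + 1 (mod 2). As 1 is odd, 5m + 1 is odd exactly when m is even. Thus m is even.

(←) Conversely, suppose m is even; write m = 2j. Then 5m + 1 = 5·(2j) + 1 = 2·5j + 1, which is odd.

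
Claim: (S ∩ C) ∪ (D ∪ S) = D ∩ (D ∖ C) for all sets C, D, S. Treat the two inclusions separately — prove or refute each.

(⊆) fails; (⊇) holds.

(⊆) This inclusion fails. Take C = {1}, D = {1}, S = ∅; then 1 ∈ (S ∩ C) ∪ (D ∪ S) but 1 ∉ D ∩ (D ∖ C).

(⊇) Let x ∈ D ∩ (D ∖ C). Then either x ∈ D and x ∉ C, S; or x ∈ D ∩ S and x ∉ C. In each case x ∈ (S ∩ C) ∪ (D ∪ S), so D ∩ (D ∖ C) ⊆ (S ∩ C) ∪ (D ∪ S).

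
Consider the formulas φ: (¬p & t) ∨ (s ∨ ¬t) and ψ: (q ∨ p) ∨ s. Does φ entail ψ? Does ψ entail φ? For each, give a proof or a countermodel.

(⇒) fails and (⇐) fails.

(⟹) This fails. Under p = F, q = F, t = F, s = F, the left side is true but the right side is false.

(⟸) This fails. Under p = T, q = F, t = T, s = F, the left side is false but the right side is true.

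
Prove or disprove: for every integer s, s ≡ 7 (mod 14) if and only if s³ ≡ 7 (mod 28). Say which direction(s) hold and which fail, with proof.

(⇒) This fails: take s = 21. Then 21 ≡ 7 (mod 14), but 21³ = 9261 ≡ 21 (mod 28), not 7.

(⇐) Conversely, the residues r modulo 28 with r³ ≡ 7 (mod 28) are exactly {7}, and each is ≡ 7 (mod 14).

The forward direction fails; the converse holds.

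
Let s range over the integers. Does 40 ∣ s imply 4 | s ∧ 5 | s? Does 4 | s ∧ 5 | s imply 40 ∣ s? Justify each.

Only the forward implication holds.

(⇒) If 40 ∣ s, write s = 40q. Since 40 = 10·4, s = 4·(10q), so 4 ∣ s; and since 40 = 8·5, s = 5·(8q), so 5 ∣ s.

(⇐) This fails: take s = 20. Both 4 ∣ 20 and 5 ∣ 20, yet 20 is not a multiple of 40 (since 20 = 0·40 + 20), so 40 ∤ 20.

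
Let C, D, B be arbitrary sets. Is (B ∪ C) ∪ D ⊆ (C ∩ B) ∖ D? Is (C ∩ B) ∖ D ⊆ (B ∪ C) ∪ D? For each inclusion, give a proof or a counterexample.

Only the reverse inclusion holds.

(⟹) This inclusion fails. Take C = {1}, D = ∅, B = ∅; then 1 ∈ (B ∪ C) ∪ D but 1 ∉ (C ∩ B) ∖ D.

(⟸) Let x ∈ (C ∩ B) ∖ D. Then x ∈ C ∩ B and x ∉ D, from which x ∈ (B ∪ C) ∪ D.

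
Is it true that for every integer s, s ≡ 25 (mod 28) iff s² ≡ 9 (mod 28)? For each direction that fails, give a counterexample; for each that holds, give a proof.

Forward direction. Suppose s ≡ 25 (mod 28). Write s = 28j + 25. Then (28j + 25)² = 784j² + 1400j + 625 = 28(28j² + 50j + 22) + 9, so s² ≡ 9 (mod 28).

Converse. This fails: take s = 3. Then 3² = 9 ≡ 9 (mod 28), yet 3 ≡ 3 (mod 28), not 25.

(⇒) holds; (⇐) fails.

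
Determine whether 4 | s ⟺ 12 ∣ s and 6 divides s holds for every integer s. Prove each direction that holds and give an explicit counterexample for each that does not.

[⇐] Suppose 12 ∣ s and 6 ∣ s. Any common multiple of 12 and 6 is a multiple of their lcm; here lcm(12, 6) = 12·6/gcd(12, 6) = 72/6 = 12, so 12 ∣ s. Since 4 ∣ 12, it follows that 4 ∣ s.

[⇒] This fails: take s = 4. Certainly 4 ∣ 4, but 12 ∤ 4.

The forward direction fails; the converse holds.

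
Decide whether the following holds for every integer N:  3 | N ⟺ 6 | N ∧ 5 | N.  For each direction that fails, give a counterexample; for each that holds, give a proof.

Not equivalent: only (⇐) holds.

(→) This fails: take N = 3. Certainly 3 ∣ 3, but 6 ∤ 3.

(←) Suppose 6 ∣ N and 5 ∣ N. Any common multiple of 6 and 5 is a multiple of their lcm; here gcd(6, 5) = 1, so lcm(6, 5) = 6·5 = 30, so 30 ∣ N. Since 3 ∣ 30, it follows that 3 ∣ N.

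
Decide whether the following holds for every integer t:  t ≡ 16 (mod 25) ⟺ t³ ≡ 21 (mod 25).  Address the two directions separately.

(⟸) Suppose t³ ≡ 21 (mod 25). The only residue r in {0, …, 24} with r³ ≡ 21 (mod 25) is r = 16, so t ≡ 16 (mod 25).

(⟹) Suppose t ≡ 16 (mod 25). Write t = 25j + 16. Then (25j + 16)³ = 15625j³ + 30000j² + 19200j + 4096 = 25(625j³ + 1200j² + 768j + 163) + 21, so t³ ≡ 21 (mod 25).

Equivalent; both directions hold.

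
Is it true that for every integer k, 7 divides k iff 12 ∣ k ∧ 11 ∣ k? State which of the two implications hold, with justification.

[⇒] This fails: take k = 7. Certainly 7 ∣ 7, but 12 ∤ 7.

[⇐] This fails: take k = 132. Both 12 ∣ 132 and 11 ∣ 132, yet 132 is not a multiple of 7 (since 132 = 18·7 + 6), so 7 ∤ 132.

Neither implication holds.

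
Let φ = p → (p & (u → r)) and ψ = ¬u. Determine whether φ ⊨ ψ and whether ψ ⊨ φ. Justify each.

The forward direction fails; the converse holds.

[⇒] This fails. Under u = T, p = F, r = F, the left side is true but the right side is false.

[⇐] Assume the antecedent. If u is true, the antecedent cannot hold. If u is false, p → (p & (u → r)) reduces to true regardless of the other variables. Either way p → (p & (u → r)) holds.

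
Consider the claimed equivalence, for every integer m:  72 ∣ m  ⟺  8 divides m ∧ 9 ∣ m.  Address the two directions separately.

(⇒) If 72 ∣ m, write m = 72q. Since 72 = 9·8, m = 8·(9q), so 8 ∣ m; and since 72 = 8·9, m = 9·(8q), so 9 ∣ m.

(⇐) Suppose 8 ∣ m and 9 ∣ m. Any common multiple of 8 and 9 is a multiple of their lcm; here gcd(8, 9) = 1, so lcm(8, 9) = 8·9 = 72, so 72 ∣ m.

The biconditional holds.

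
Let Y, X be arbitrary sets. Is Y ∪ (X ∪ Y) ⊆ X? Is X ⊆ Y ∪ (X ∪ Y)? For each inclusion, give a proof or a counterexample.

Forward inclusion. This inclusion fails. Take Y = {1}, X = ∅; then 1 ∈ Y ∪ (X ∪ Y) but 1 ∉ X.

Reverse inclusion. Let x ∈ X. Then either x ∈ X and x ∉ Y; or x ∈ Y ∩ X. In each case x ∈ Y ∪ (X ∪ Y), so X ⊆ Y ∪ (X ∪ Y).

The sets are not equal: only the reverse inclusion holds.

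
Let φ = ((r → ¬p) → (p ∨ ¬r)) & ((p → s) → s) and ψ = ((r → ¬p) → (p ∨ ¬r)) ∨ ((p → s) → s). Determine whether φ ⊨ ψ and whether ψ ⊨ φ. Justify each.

(⟹) Assume the antecedent. If p is true, the consequent reduces to true regardless of the other variables. If p is false, the antecedent forces (p = F, r = F, s = T), and the consequent holds there. Either way the consequent holds.

(⟸) This fails. Under p = F, r = F, s = F, the left side is false but the right side is true.

The forward direction holds; the converse fails.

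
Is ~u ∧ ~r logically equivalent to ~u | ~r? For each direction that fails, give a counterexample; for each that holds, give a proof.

(⇒) holds; (⇐) fails.

Forward direction. Assume the antecedent. If r is true, the antecedent cannot hold. If r is false, ~u | ~r reduces to true regardless of the other variables. Either way ~u | ~r holds.

Converse. This fails. Under r = T, u = F, the left side is false but the right side is true.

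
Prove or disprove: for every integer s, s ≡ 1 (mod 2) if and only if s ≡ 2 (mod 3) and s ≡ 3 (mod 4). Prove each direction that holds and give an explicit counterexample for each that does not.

Only the converse holds.

(⟸) If s ≡ 2 (mod 3) and s ≡ 3 (mod 4), then by the Chinese remainder theorem s ≡ 11 (mod 12). Since 11 ≡ 1 (mod 2) and 2 ∣ 12, we get s ≡ 1 (mod 2).

(⟹) This fails: s = 1 gives 1 ≡ 1 (mod 2) but 1 ≡ 1 (mod 3), so the conjunction on the right does not hold.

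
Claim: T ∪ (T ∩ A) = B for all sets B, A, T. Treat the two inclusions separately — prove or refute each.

Both inclusions fail.

(⊆) This inclusion fails. Take B = ∅, A = ∅, T = {1}; then 1 ∈ T ∪ (T ∩ A) but 1 ∉ B.

(⊇) This inclusion fails. Take B = {1}, A = ∅, T = ∅; then 1 ∈ B but 1 ∉ T ∪ (T ∩ A).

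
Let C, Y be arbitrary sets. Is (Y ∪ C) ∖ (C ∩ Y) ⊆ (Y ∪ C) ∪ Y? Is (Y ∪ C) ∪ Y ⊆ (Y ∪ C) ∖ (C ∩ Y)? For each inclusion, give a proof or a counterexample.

The sets are not equal: only the forward inclusion holds.

(⊆) Let x ∈ (Y ∪ C) ∖ (C ∩ Y). Then either x ∈ C and x ∉ Y; or x ∈ Y and x ∉ C. In each case x ∈ (Y ∪ C) ∪ Y, so (Y ∪ C) ∖ (C ∩ Y) ⊆ (Y ∪ C) ∪ Y.

(⊇) This inclusion fails. Take C = {1}, Y = {1}; then 1 ∈ (Y ∪ C) ∪ Y but 1 ∉ (Y ∪ C) ∖ (C ∩ Y).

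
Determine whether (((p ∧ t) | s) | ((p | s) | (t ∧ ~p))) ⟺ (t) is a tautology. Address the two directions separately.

Not equivalent: only (⇐) holds.

[⇒] This fails. Under t = F, s = T, p = F, the left side is true but the right side is false.

[⇐] Assume the antecedent. If t is true, the consequent reduces to true regardless of the other variables. If t is false, the antecedent cannot hold. Either way the consequent holds.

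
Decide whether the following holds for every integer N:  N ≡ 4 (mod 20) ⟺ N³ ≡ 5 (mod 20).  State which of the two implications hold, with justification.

Forward direction. This fails: take N = 4. Then 4 ≡ 4 (mod 20), but 4³ = 64 ≡ 4 (mod 20), not 5.

Converse. This fails: take N = 5. Then 5³ = 125 ≡ 5 (mod 20), yet 5 ≡ 5 (mod 20), not 4.

Neither direction holds.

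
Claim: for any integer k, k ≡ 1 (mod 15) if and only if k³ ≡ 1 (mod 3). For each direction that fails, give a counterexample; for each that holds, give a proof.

(⇒) holds; (⇐) fails.

(⟹) Suppose k ≡ 1 (mod 15). Then k³ ≡ 1³ = 1 (mod 15), and since 3 ∣ 15, also k³ ≡ 1 (mod 3).

(⟸) This fails: take k = 4. Then 4³ = 64 ≡ 1 (mod 3), yet 4 ≡ 4 (mod 15), not 1.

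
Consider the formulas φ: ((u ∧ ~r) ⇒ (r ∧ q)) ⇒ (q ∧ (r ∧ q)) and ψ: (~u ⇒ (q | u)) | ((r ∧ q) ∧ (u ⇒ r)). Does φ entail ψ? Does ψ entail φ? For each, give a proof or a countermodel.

Only the forward implication holds.

[⇒] Assume the antecedent. If q is true, the consequent reduces to true regardless of the other variables. If q is false, the antecedent forces (q = F, r = F, u = T), and the consequent holds there. Either way the consequent holds.

[⇐] This fails. Under q = T, r = F, u = F, the left side is false but the right side is true.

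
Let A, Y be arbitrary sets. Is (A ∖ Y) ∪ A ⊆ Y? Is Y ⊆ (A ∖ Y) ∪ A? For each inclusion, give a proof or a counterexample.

Forward inclusion. This inclusion fails. Take A = {1}, Y = ∅; then 1 ∈ (A ∖ Y) ∪ A but 1 ∉ Y.

Reverse inclusion. This inclusion fails. Take A = ∅, Y = {1}; then 1 ∈ Y but 1 ∉ (A ∖ Y) ∪ A.

(⊆) fails and (⊇) fails.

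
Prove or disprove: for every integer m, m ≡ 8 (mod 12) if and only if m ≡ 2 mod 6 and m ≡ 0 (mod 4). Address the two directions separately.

(→) Suppose m ≡ 8 (mod 12); write m = 12j + 8. Since 6 ∣ 12, reducing mod 6 gives m ≡ 8 ≡ 2 (mod 6); since 4 ∣ 12, reducing mod 4 gives m ≡ 8 ≡ 0 (mod 4).

(←) Conversely, if m ≡ 2 (mod 6) and m ≡ 0 (mod 4), then by the Chinese remainder theorem m ≡ 8 (mod 12). This is exactly m ≡ 8 (mod 12).

Both directions hold; the statement is true.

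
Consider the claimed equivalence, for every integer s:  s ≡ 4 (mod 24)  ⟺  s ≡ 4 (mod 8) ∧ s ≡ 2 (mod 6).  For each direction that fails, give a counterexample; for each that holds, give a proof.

(⟹) This fails: s = 4 gives 4 ≡ 4 (mod 24) but 4 ≡ 4 (mod 6), so the conjunction on the right does not hold.

(⟸) This fails: s = 20 satisfies both congruences on the right (20 ≡ 4 mod 8 and 20 ≡ 2 mod 6) yet 20 ≡ 20 (mod 24), not 4.

(⇒) fails and (⇐) fails.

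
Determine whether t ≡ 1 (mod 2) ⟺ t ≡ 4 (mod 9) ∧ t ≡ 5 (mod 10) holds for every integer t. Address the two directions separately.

[⇒] This fails: t = 1 gives 1 ≡ 1 (mod 2) but 1 ≡ 1 (mod 9), so the conjunction on the right does not hold.

[⇐] Conversely, if t ≡ 4 (mod 9) and t ≡ 5 (mod 10), then by the Chinese remainder theorem t ≡ 85 (mod 90). Since 85 ≡ 1 (mod 2) and 2 ∣ 90, we get t ≡ 1 (mod 2).

Only the reverse direction holds.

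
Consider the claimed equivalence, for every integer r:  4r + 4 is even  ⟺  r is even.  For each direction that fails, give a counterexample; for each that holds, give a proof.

[⇐] Suppose r is even. Since 4 is even, 4r is even for every r, so 4r + 4 has the same parity as 4, which is even. Hence 4r + 4 is even.

[⇒] This fails: take r = 3. Then 4r + 4 = 16, which is even, yet r = 3 is odd, not even.

(⇒) fails; (⇐) holds.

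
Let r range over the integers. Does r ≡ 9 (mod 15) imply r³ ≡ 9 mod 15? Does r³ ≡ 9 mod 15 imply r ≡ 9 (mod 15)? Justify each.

The biconditional holds.

(⟹) Suppose r ≡ 9 (mod 15). Write r = 15j + 9. Then (15j + 9)³ = 3375j³ + 6075j² + 3645j + 729 = 15(225j³ + 405j² + 243j + 48) + 9, so r³ ≡ 9 (mod 15).

(⟸) Conversely, suppose r³ ≡ 9 (mod 15). The only residue r in {0, …, 14} with r³ ≡ 9 (mod 15) is r = 9, so r ≡ 9 (mod 15).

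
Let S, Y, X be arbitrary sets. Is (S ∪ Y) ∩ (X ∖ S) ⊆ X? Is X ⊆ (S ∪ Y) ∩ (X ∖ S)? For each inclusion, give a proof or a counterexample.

(⊇) This inclusion fails. Take S = ∅, Y = ∅, X = {1}; then 1 ∈ X but 1 ∉ (S ∪ Y) ∩ (X ∖ S).

(⊆) Let x ∈ (S ∪ Y) ∩ (X ∖ S). Then x ∈ Y ∩ X and x ∉ S, from which x ∈ X.

The sets are not equal: only the forward inclusion holds.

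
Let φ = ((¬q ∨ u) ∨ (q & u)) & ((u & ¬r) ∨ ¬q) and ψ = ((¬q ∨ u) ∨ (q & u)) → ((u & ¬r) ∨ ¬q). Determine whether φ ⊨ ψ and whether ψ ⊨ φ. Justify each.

(⇒) holds; (⇐) fails.

(→) Assume the antecedent. If r is true, the antecedent forces (r = T, u = F, q = F) or (r = T, u = T, q = F), and the consequent holds there. If r is false, the consequent reduces to true regardless of the other variables. Either way the consequent holds.

(←) This fails. Under r = F, u = F, q = T, the left side is false but the right side is true.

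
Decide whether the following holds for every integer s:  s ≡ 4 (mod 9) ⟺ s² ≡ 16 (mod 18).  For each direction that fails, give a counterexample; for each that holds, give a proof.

Neither direction holds.

(⟹) This fails: take s = 13. Then 13 ≡ 4 (mod 9), but 13² = 169 ≡ 7 (mod 18), not 16.

(⟸) This fails: take s = 14. Then 14² = 196 ≡ 16 (mod 18), yet 14 ≡ 5 (mod 9), not 4.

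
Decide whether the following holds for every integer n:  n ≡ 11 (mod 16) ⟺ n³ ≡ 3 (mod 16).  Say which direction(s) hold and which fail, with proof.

Forward direction. Suppose n ≡ 11 (mod 16). Write n = 16j + 11. Then (16j + 11)³ = 4096j³ + 8448j² + 5808j + 1331 = 16(256j³ + 528j² + 363j + 83) + 3, so n³ ≡ 3 (mod 16).

Converse. Suppose n³ ≡ 3 (mod 16). The only residue r in {0, …, 15} with r³ ≡ 3 (mod 16) is r = 11, so n ≡ 11 (mod 16).

The biconditional holds.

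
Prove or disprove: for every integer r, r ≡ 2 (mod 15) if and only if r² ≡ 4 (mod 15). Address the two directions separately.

Only the forward direction holds.

(→) Suppose r ≡ 2 (mod 15). Write r = 15j + 2. Then (15j + 2)² = 225j² + 60j + 4 = 15(15j² + 4j) + 4, so r² ≡ 4 (mod 15).

(←) This fails: take r = 7. Then 7² = 49 ≡ 4 (mod 15), yet 7 ≡ 7 (mod 15), not 2.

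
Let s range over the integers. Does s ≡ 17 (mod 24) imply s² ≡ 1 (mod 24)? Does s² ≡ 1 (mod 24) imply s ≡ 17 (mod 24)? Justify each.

Not equivalent: only (⇒) holds.

[⇒] Suppose s ≡ 17 (mod 24). Write s = 24j + 17. Then (24j + 17)² = 576j² + 816j + 289 = 24(24j² + 34j + 12) + 1, so s² ≡ 1 (mod 24).

[⇐] This fails: take s = 1. Then 1² = 1 ≡ 1 (mod 24), yet 1 ≡ 1 (mod 24), not 17.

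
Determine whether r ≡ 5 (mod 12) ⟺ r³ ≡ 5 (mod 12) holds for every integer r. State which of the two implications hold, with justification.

(⟸) Suppose r³ ≡ 5 (mod 12). The only residue r in {0, …, 11} with r³ ≡ 5 (mod 12) is r = 5, so r ≡ 5 (mod 12).

(⟹) Suppose r ≡ 5 (mod 12). Write r = 12j + 5. Then (12j + 5)³ = 1728j³ + 2160j² + 900j + 125 = 12(144j³ + 180j² + 75j + 10) + 5, so r³ ≡ 5 (mod 12).

Both directions hold; the statement is true.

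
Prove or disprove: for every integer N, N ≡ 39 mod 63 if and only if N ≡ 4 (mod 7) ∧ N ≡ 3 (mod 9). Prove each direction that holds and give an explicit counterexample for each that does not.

Equivalent; both directions hold.

Converse. If N ≡ 4 (mod 7) and N ≡ 3 (mod 9), then by the Chinese remainder theorem N ≡ 39 (mod 63). This is exactly N ≡ 39 (mod 63).

Forward direction. Suppose N ≡ 39 (mod 63); write N = 63j + 39. Since 7 ∣ 63, reducing mod 7 gives N ≡ 39 ≡ 4 (mod 7); since 9 ∣ 63, reducing mod 9 gives N ≡ 39 ≡ 3 (mod 9).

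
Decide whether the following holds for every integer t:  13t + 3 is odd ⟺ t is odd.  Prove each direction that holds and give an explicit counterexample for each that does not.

Forward direction. This fails: t = 0 gives 13t + 3 = 3, which is odd, but 0 is even, not odd.

Converse. This also fails: t = 3 is odd, but 13t + 3 = 42 is even, not odd.

Neither direction holds.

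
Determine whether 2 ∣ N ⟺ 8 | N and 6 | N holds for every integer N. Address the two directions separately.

(⇒) fails; (⇐) holds.

(→) This fails: take N = 2. Certainly 2 ∣ 2, but 8 ∤ 2.

(←) Suppose 8 ∣ N and 6 ∣ N. Any common multiple of 8 and 6 is a multiple of their lcm; here lcm(8, 6) = 8·6/gcd(8, 6) = 48/2 = 24, so 24 ∣ N. Since 2 ∣ 24, it follows that 2 ∣ N.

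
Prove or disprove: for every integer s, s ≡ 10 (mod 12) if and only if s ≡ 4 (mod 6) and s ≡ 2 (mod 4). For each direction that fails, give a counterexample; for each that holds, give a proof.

(→) Suppose s ≡ 10 (mod 12); write s = 12j + 10. Since 6 ∣ 12, reducing mod 6 gives s ≡ 10 ≡ 4 (mod 6); since 4 ∣ 12, reducing mod 4 gives s ≡ 10 ≡ 2 (mod 4).

(←) Conversely, if s ≡ 4 (mod 6) and s ≡ 2 (mod 4), then by the Chinese remainder theorem s ≡ 10 (mod 12). This is exactly s ≡ 10 (mod 12).

Both implications hold.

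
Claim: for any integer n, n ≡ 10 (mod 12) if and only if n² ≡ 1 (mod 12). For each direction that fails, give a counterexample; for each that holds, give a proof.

(⇒) fails and (⇐) fails.

(→) This fails: take n = 10. Then 10 ≡ 10 (mod 12), but 10² = 100 ≡ 4 (mod 12), not 1.

(←) This fails: take n = 1. Then 1² = 1 ≡ 1 (mod 12), yet 1 ≡ 1 (mod 12), not 10.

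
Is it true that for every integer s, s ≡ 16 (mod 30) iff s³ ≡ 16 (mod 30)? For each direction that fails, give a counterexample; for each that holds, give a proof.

(⇒) Suppose s ≡ 16 (mod 30). Write s = 30j + 16. Then (30j + 16)³ = 27000j³ + 43200j² + 23040j + 4096 = 30(900j³ + 1440j² + 768j + 136) + 16, so s³ ≡ 16 (mod 30).

(⇐) Conversely, suppose s³ ≡ 16 (mod 30). The only residue r in {0, …, 29} with r³ ≡ 16 (mod 30) is r = 16, so s ≡ 16 (mod 30).

Both directions hold; the statement is true.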